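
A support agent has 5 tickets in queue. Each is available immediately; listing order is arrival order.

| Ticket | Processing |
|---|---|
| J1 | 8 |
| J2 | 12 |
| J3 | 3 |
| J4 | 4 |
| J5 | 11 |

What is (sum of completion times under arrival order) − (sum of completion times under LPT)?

-23

FIFO (arrival order): J1 J2 J3 J4 J5.
J1: 0→8
J2: 8→20
J3: 20→23
J4: 23→27
J5: 27→38
Sum = 8+20+23+27+38 = 116.
LPT (decreasing processing time): J2 J5 J1 J4 J3.
J2: 0→12
J5: 12→23
J1: 23→31
J4: 31→35
J3: 35→38
Sum = 12+23+31+35+38 = 139.
Difference = 116 − 139 = -23.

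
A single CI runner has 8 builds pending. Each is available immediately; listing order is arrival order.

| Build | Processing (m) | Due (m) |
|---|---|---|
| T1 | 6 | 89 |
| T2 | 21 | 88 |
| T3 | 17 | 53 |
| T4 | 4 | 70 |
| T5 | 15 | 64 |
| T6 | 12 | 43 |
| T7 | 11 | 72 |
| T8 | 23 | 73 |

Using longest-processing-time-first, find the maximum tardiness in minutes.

LPT (decreasing processing time): T8 T2 T3 T5 T6 T7 T1 T4.
T8: 0→23, due 73, tardiness 0
T2: 23→44, due 88, tardiness 0
T3: 44→61, due 53, tardiness 8
T5: 61→76, due 64, tardiness 12
T6: 76→88, due 43, tardiness 45
T7: 88→99, due 72, tardiness 27
T1: 99→105, due 89, tardiness 16
T4: 105→109, due 70, tardiness 39
Maximum = 45.

45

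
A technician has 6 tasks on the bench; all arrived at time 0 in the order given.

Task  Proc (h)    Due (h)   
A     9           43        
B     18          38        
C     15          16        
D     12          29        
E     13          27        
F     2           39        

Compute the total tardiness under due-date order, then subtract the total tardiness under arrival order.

EDD (increasing due date): C E D B F A.
C: 0→15, due 16, tardiness 0
E: 15→28, due 27, tardiness 1
D: 28→40, due 29, tardiness 11
B: 40→58, due 38, tardiness 20
F: 58→60, due 39, tardiness 21
A: 60→69, due 43, tardiness 26
Sum = 0+1+11+20+21+26 = 79.
FIFO (arrival order): A B C D E F.
A: 0→9, due 43, tardiness 0
B: 9→27, due 38, tardiness 0
C: 27→42, due 16, tardiness 26
D: 42→54, due 29, tardiness 25
E: 54→67, due 27, tardiness 40
F: 67→69, due 39, tardiness 30
Sum = 0+0+26+25+40+30 = 121.
Difference = 79 − 121 = -42.

-42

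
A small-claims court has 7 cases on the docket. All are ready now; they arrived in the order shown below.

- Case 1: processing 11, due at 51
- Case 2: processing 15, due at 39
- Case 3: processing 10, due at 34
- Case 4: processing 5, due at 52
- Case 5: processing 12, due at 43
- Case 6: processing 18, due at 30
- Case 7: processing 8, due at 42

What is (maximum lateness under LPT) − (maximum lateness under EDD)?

LPT (decreasing processing time): Case 6 Case 2 Case 5 Case 1 Case 3 Case 7 Case 4.
Case 6: 0→18, due 30, lateness -12
Case 2: 18→33, due 39, lateness -6
Case 5: 33→45, due 43, lateness 2
Case 1: 45→56, due 51, lateness 5
Case 3: 56→66, due 34, lateness 32
Case 7: 66→74, due 42, lateness 32
Case 4: 74→79, due 52, lateness 27
Maximum = 32.
EDD (increasing due date): Case 6 Case 3 Case 2 Case 7 Case 5 Case 1 Case 4.
Case 6: 0→18, due 30, lateness -12
Case 3: 18→28, due 34, lateness -6
Case 2: 28→43, due 39, lateness 4
Case 7: 43→51, due 42, lateness 9
Case 5: 51→63, due 43, lateness 20
Case 1: 63→74, due 51, lateness 23
Case 4: 74→79, due 52, lateness 27
Maximum = 27.
Difference = 32 − 27 = 5.

5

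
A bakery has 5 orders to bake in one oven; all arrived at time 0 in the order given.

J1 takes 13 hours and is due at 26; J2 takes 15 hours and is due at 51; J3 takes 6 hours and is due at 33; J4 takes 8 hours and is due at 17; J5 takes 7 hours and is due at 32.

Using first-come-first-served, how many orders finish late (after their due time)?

FIFO (arrival order): J1 J2 J3 J4 J5.
J1: 0→13, due 26, tardiness 0
J2: 13→28, due 51, tardiness 0
J3: 28→34, due 33, tardiness 1
J4: 34→42, due 17, tardiness 25
J5: 42→49, due 32, tardiness 17
Late orders: 3.

3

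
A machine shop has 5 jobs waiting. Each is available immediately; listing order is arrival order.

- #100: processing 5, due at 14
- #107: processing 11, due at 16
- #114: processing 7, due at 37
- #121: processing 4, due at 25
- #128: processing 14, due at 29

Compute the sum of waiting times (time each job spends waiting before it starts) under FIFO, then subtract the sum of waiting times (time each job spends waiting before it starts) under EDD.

-4

FIFO (arrival order): #100 #107 #114 #121 #128.
#100: waits 0, runs 0→5
#107: waits 5, runs 5→16
#114: waits 16, runs 16→23
#121: waits 23, runs 23→27
#128: waits 27, runs 27→41
Sum = 0+5+16+23+27 = 71.
EDD (increasing due date): #100 #107 #121 #128 #114.
#100: waits 0, runs 0→5
#107: waits 5, runs 5→16
#121: waits 16, runs 16→20
#128: waits 20, runs 20→34
#114: waits 34, runs 34→41
Sum = 0+5+16+20+34 = 75.
Difference = 71 − 75 = -4.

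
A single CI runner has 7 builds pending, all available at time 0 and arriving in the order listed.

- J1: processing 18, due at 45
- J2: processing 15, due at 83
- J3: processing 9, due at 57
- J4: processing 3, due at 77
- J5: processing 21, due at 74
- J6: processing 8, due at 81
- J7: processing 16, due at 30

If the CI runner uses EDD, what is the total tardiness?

EDD (increasing due date): J7 J1 J3 J5 J4 J6 J2.
J7: 0→16, due 30, tardiness 0
J1: 16→34, due 45, tardiness 0
J3: 34→43, due 57, tardiness 0
J5: 43→64, due 74, tardiness 0
J4: 64→67, due 77, tardiness 0
J6: 67→75, due 81, tardiness 0
J2: 75→90, due 83, tardiness 7
Sum = 0+0+0+0+0+0+7 = 7.

7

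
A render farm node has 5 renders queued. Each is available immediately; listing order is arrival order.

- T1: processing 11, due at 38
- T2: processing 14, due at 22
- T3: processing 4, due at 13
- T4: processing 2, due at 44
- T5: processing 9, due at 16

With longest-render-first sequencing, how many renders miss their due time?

LPT (decreasing processing time): T2 T1 T5 T3 T4.
T2: 0→14, due 22, tardiness 0
T1: 14→25, due 38, tardiness 0
T5: 25→34, due 16, tardiness 18
T3: 34→38, due 13, tardiness 25
T4: 38→40, due 44, tardiness 0
Late renders: 2.

2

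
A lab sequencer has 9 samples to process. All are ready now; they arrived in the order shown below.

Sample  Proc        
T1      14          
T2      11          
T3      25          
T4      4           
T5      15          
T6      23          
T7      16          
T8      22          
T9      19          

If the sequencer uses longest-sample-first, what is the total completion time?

885

LPT (decreasing processing time): T3 T6 T8 T9 T7 T5 T1 T2 T4.
T3: 0→25
T6: 25→48
T8: 48→70
T9: 70→89
T7: 89→105
T5: 105→120
T1: 120→134
T2: 134→145
T4: 145→149
Sum = 25+48+70+89+105+120+134+145+149 = 885.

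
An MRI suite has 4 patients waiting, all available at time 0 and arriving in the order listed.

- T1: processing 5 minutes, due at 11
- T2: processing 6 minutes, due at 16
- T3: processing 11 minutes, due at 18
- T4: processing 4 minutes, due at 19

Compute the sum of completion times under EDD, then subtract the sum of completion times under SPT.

EDD (increasing due date): T1 T2 T3 T4.
T1: 0→5
T2: 5→11
T3: 11→22
T4: 22→26
Sum = 5+11+22+26 = 64.
SPT (increasing processing time): T4 T1 T2 T3.
T4: 0→4
T1: 4→9
T2: 9→15
T3: 15→26
Sum = 4+9+15+26 = 54.
Difference = 64 − 54 = 10.

10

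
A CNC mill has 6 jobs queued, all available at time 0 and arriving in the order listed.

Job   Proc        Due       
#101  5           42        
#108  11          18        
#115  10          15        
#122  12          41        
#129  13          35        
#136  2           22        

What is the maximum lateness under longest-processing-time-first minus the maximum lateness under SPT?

LPT (decreasing processing time): #129 #122 #108 #115 #101 #136.
#129: 0→13, due 35, lateness -22
#122: 13→25, due 41, lateness -16
#108: 25→36, due 18, lateness 18
#115: 36→46, due 15, lateness 31
#101: 46→51, due 42, lateness 9
#136: 51→53, due 22, lateness 31
Maximum = 31.
SPT (increasing processing time): #136 #101 #115 #108 #122 #129.
#136: 0→2, due 22, lateness -20
#101: 2→7, due 42, lateness -35
#115: 7→17, due 15, lateness 2
#108: 17→28, due 18, lateness 10
#122: 28→40, due 41, lateness -1
#129: 40→53, due 35, lateness 18
Maximum = 18.
Difference = 31 − 18 = 13.

13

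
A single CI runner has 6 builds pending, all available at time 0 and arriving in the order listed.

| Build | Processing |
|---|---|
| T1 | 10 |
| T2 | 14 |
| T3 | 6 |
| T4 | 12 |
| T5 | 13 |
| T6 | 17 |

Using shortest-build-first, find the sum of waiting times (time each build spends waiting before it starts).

SPT (increasing processing time): T3 T1 T4 T5 T2 T6.
T3: waits 0, runs 0→6
T1: waits 6, runs 6→16
T4: waits 16, runs 16→28
T5: waits 28, runs 28→41
T2: waits 41, runs 41→55
T6: waits 55, runs 55→72
Sum = 0+6+16+28+41+55 = 146.

146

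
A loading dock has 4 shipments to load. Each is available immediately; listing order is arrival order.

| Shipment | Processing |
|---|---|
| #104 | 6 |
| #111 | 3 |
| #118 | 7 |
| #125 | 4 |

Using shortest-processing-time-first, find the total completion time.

43

SPT (increasing processing time): #111 #125 #104 #118.
#111: 0→3
#125: 3→7
#104: 7→13
#118: 13→20
Sum = 3+7+13+20 = 43.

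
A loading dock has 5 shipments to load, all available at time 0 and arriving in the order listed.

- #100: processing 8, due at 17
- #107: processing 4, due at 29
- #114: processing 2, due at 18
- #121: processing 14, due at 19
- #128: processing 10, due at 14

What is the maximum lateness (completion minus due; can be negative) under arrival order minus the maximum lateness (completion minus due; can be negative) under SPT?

FIFO (arrival order): #100 #107 #114 #121 #128.
#100: 0→8, due 17, lateness -9
#107: 8→12, due 29, lateness -17
#114: 12→14, due 18, lateness -4
#121: 14→28, due 19, lateness 9
#128: 28→38, due 14, lateness 24
Maximum = 24.
SPT (increasing processing time): #114 #107 #100 #128 #121.
#114: 0→2, due 18, lateness -16
#107: 2→6, due 29, lateness -23
#100: 6→14, due 17, lateness -3
#128: 14→24, due 14, lateness 10
#121: 24→38, due 19, lateness 19
Maximum = 19.
Difference = 24 − 19 = 5.

5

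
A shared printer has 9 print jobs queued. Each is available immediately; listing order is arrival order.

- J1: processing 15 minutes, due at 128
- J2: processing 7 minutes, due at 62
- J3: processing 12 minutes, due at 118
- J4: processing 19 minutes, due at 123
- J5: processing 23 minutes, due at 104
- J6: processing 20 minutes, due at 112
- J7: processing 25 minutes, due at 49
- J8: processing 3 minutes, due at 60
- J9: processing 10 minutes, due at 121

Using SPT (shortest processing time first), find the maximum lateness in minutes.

SPT (increasing processing time): J8 J2 J9 J3 J1 J4 J6 J5 J7.
J8: 0→3, due 60, lateness -57
J2: 3→10, due 62, lateness -52
J9: 10→20, due 121, lateness -101
J3: 20→32, due 118, lateness -86
J1: 32→47, due 128, lateness -81
J4: 47→66, due 123, lateness -57
J6: 66→86, due 112, lateness -26
J5: 86→109, due 104, lateness 5
J7: 109→134, due 49, lateness 85
Maximum = 85.

85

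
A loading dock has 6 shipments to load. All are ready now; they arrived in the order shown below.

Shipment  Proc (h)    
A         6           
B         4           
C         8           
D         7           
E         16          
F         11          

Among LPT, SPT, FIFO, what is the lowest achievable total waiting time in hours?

LPT (decreasing processing time): E F C D A B.
E: waits 0, runs 0→16
F: waits 16, runs 16→27
C: waits 27, runs 27→35
D: waits 35, runs 35→42
A: waits 42, runs 42→48
B: waits 48, runs 48→52
Sum = 0+16+27+35+42+48 = 168.
SPT (increasing processing time): B A D C F E.
B: waits 0, runs 0→4
A: waits 4, runs 4→10
D: waits 10, runs 10→17
C: waits 17, runs 17→25
F: waits 25, runs 25→36
E: waits 36, runs 36→52
Sum = 0+4+10+17+25+36 = 92.
FIFO (arrival order): A B C D E F.
A: waits 0, runs 0→6
B: waits 6, runs 6→10
C: waits 10, runs 10→18
D: waits 18, runs 18→25
E: waits 25, runs 25→41
F: waits 41, runs 41→52
Sum = 0+6+10+18+25+41 = 100.
LPT 168, SPT 92, FIFO 100 → minimum 92.

92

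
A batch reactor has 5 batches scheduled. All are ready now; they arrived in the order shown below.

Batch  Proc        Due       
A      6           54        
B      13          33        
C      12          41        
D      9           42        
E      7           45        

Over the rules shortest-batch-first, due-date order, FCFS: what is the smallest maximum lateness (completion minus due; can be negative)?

SPT (increasing processing time): A E D C B.
A: 0→6, due 54, lateness -48
E: 6→13, due 45, lateness -32
D: 13→22, due 42, lateness -20
C: 22→34, due 41, lateness -7
B: 34→47, due 33, lateness 14
Maximum = 14.
EDD (increasing due date): B C D E A.
B: 0→13, due 33, lateness -20
C: 13→25, due 41, lateness -16
D: 25→34, due 42, lateness -8
E: 34→41, due 45, lateness -4
A: 41→47, due 54, lateness -7
Maximum = -4.
FIFO (arrival order): A B C D E.
A: 0→6, due 54, lateness -48
B: 6→19, due 33, lateness -14
C: 19→31, due 41, lateness -10
D: 31→40, due 42, lateness -2
E: 40→47, due 45, lateness 2
Maximum = 2.
SPT 14, EDD -4, FIFO 2 → minimum -4.

-4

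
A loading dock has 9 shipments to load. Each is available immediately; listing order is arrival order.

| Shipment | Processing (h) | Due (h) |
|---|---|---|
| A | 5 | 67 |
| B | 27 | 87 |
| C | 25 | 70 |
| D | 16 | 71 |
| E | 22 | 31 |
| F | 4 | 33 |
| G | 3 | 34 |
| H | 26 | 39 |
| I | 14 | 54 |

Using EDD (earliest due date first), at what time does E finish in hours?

EDD (increasing due date): E F G H I A C D B.
E: 0→22

22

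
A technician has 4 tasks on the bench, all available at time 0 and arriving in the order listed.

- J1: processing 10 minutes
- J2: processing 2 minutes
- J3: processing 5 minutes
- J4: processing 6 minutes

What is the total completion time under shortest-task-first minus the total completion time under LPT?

SPT (increasing processing time): J2 J3 J4 J1.
J2: 0→2
J3: 2→7
J4: 7→13
J1: 13→23
Sum = 2+7+13+23 = 45.
LPT (decreasing processing time): J1 J4 J3 J2.
J1: 0→10
J4: 10→16
J3: 16→21
J2: 21→23
Sum = 10+16+21+23 = 70.
Difference = 45 − 70 = -25.

-25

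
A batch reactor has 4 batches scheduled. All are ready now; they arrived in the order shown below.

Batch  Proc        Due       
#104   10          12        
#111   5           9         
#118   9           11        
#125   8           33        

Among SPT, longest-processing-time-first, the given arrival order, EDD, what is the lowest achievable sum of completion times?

72

SPT (increasing processing time): #111 #125 #118 #104.
#111: 0→5
#125: 5→13
#118: 13→22
#104: 22→32
Sum = 5+13+22+32 = 72.
LPT (decreasing processing time): #104 #118 #125 #111.
#104: 0→10
#118: 10→19
#125: 19→27
#111: 27→32
Sum = 10+19+27+32 = 88.
FIFO (arrival order): #104 #111 #118 #125.
#104: 0→10
#111: 10→15
#118: 15→24
#125: 24→32
Sum = 10+15+24+32 = 81.
EDD (increasing due date): #111 #118 #104 #125.
#111: 0→5
#118: 5→14
#104: 14→24
#125: 24→32
Sum = 5+14+24+32 = 75.
SPT 72, LPT 88, FIFO 81, EDD 75 → minimum 72.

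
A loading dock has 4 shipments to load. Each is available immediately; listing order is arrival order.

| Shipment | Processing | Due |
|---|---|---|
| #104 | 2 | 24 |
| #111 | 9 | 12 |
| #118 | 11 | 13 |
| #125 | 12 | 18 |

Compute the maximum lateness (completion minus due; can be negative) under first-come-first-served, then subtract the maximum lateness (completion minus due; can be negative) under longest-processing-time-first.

-4

FIFO (arrival order): #104 #111 #118 #125.
#104: 0→2, due 24, lateness -22
#111: 2→11, due 12, lateness -1
#118: 11→22, due 13, lateness 9
#125: 22→34, due 18, lateness 16
Maximum = 16.
LPT (decreasing processing time): #125 #118 #111 #104.
#125: 0→12, due 18, lateness -6
#118: 12→23, due 13, lateness 10
#111: 23→32, due 12, lateness 20
#104: 32→34, due 24, lateness 10
Maximum = 20.
Difference = 16 − 20 = -4.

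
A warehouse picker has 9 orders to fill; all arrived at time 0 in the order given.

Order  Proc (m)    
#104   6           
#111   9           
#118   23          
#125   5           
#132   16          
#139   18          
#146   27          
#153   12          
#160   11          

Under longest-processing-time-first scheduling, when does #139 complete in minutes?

LPT (decreasing processing time): #146 #118 #139 #132 #153 #160 #111 #104 #125.
#146: 0→27
#118: 27→50
#139: 50→68

68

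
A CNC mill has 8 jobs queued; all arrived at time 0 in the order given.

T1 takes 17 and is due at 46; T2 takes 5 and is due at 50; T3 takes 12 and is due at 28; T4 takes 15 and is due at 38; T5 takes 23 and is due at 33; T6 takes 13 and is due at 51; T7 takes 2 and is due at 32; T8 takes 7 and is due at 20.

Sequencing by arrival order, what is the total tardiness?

219

FIFO (arrival order): T1 T2 T3 T4 T5 T6 T7 T8.
T1: 0→17, due 46, tardiness 0
T2: 17→22, due 50, tardiness 0
T3: 22→34, due 28, tardiness 6
T4: 34→49, due 38, tardiness 11
T5: 49→72, due 33, tardiness 39
T6: 72→85, due 51, tardiness 34
T7: 85→87, due 32, tardiness 55
T8: 87→94, due 20, tardiness 74
Sum = 0+0+6+11+39+34+55+74 = 219.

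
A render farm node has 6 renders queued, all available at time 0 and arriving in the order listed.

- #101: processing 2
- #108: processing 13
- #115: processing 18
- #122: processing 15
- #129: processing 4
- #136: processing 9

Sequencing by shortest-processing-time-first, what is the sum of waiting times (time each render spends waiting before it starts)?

94

SPT (increasing processing time): #101 #129 #136 #108 #122 #115.
#101: waits 0, runs 0→2
#129: waits 2, runs 2→6
#136: waits 6, runs 6→15
#108: waits 15, runs 15→28
#122: waits 28, runs 28→43
#115: waits 43, runs 43→61
Sum = 0+2+6+15+28+43 = 94.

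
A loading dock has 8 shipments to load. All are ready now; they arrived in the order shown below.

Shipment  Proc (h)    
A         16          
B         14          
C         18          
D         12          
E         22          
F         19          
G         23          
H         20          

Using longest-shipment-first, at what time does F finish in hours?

84

LPT (decreasing processing time): G E H F C A B D.
G: 0→23
E: 23→45
H: 45→65
F: 65→84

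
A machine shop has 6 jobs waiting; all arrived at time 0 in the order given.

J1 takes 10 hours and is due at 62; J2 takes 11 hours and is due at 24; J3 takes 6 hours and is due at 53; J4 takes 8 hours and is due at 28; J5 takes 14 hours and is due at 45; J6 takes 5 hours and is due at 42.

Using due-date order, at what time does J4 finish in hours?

19

EDD (increasing due date): J2 J4 J6 J5 J3 J1.
J2: 0→11
J4: 11→19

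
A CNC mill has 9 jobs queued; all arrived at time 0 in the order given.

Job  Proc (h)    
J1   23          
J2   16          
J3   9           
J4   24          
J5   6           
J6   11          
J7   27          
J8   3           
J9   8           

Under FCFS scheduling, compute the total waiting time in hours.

584

FIFO (arrival order): J1 J2 J3 J4 J5 J6 J7 J8 J9.
J1: waits 0, runs 0→23
J2: waits 23, runs 23→39
J3: waits 39, runs 39→48
J4: waits 48, runs 48→72
J5: waits 72, runs 72→78
J6: waits 78, runs 78→89
J7: waits 89, runs 89→116
J8: waits 116, runs 116→119
J9: waits 119, runs 119→127
Sum = 0+23+39+48+72+78+89+116+119 = 584.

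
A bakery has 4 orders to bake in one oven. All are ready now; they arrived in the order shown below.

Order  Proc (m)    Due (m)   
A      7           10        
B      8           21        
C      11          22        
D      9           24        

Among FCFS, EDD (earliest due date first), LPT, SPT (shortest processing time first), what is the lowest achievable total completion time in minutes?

FIFO (arrival order): A B C D.
A: 0→7
B: 7→15
C: 15→26
D: 26→35
Sum = 7+15+26+35 = 83.
EDD (increasing due date): A B C D.
A: 0→7
B: 7→15
C: 15→26
D: 26→35
Sum = 7+15+26+35 = 83.
LPT (decreasing processing time): C D B A.
C: 0→11
D: 11→20
B: 20→28
A: 28→35
Sum = 11+20+28+35 = 94.
SPT (increasing processing time): A B D C.
A: 0→7
B: 7→15
D: 15→24
C: 24→35
Sum = 7+15+24+35 = 81.
FIFO 83, EDD 83, LPT 94, SPT 81 → minimum 81.

81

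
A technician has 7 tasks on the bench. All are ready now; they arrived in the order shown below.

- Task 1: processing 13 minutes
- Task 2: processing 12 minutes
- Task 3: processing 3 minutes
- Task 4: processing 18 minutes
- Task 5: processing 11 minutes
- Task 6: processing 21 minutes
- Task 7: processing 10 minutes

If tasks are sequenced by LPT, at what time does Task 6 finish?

21

LPT (decreasing processing time): Task 6 Task 4 Task 1 Task 2 Task 5 Task 7 Task 3.
Task 6: 0→21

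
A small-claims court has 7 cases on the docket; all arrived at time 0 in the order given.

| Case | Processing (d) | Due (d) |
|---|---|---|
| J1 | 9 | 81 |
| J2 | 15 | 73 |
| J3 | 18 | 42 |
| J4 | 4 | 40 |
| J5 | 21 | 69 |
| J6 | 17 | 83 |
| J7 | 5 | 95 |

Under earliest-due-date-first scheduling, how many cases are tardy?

1

EDD (increasing due date): J4 J3 J5 J2 J1 J6 J7.
J4: 0→4, due 40, tardiness 0
J3: 4→22, due 42, tardiness 0
J5: 22→43, due 69, tardiness 0
J2: 43→58, due 73, tardiness 0
J1: 58→67, due 81, tardiness 0
J6: 67→84, due 83, tardiness 1
J7: 84→89, due 95, tardiness 0
Late cases: 1.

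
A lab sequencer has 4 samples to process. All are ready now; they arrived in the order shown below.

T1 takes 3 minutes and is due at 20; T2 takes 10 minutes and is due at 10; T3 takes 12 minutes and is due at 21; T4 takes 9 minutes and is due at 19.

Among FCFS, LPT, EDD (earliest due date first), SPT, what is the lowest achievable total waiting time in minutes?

37

FIFO (arrival order): T1 T2 T3 T4.
T1: waits 0, runs 0→3
T2: waits 3, runs 3→13
T3: waits 13, runs 13→25
T4: waits 25, runs 25→34
Sum = 0+3+13+25 = 41.
LPT (decreasing processing time): T3 T2 T4 T1.
T3: waits 0, runs 0→12
T2: waits 12, runs 12→22
T4: waits 22, runs 22→31
T1: waits 31, runs 31→34
Sum = 0+12+22+31 = 65.
EDD (increasing due date): T2 T4 T1 T3.
T2: waits 0, runs 0→10
T4: waits 10, runs 10→19
T1: waits 19, runs 19→22
T3: waits 22, runs 22→34
Sum = 0+10+19+22 = 51.
SPT (increasing processing time): T1 T4 T2 T3.
T1: waits 0, runs 0→3
T4: waits 3, runs 3→12
T2: waits 12, runs 12→22
T3: waits 22, runs 22→34
Sum = 0+3+12+22 = 37.
FIFO 41, LPT 65, EDD 51, SPT 37 → minimum 37.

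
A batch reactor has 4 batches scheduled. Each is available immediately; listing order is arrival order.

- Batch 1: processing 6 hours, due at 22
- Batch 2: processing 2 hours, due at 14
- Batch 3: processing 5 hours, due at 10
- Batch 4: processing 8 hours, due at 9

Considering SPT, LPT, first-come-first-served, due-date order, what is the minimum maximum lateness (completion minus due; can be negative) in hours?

SPT (increasing processing time): Batch 2 Batch 3 Batch 1 Batch 4.
Batch 2: 0→2, due 14, lateness -12
Batch 3: 2→7, due 10, lateness -3
Batch 1: 7→13, due 22, lateness -9
Batch 4: 13→21, due 9, lateness 12
Maximum = 12.
LPT (decreasing processing time): Batch 4 Batch 1 Batch 3 Batch 2.
Batch 4: 0→8, due 9, lateness -1
Batch 1: 8→14, due 22, lateness -8
Batch 3: 14→19, due 10, lateness 9
Batch 2: 19→21, due 14, lateness 7
Maximum = 9.
FIFO (arrival order): Batch 1 Batch 2 Batch 3 Batch 4.
Batch 1: 0→6, due 22, lateness -16
Batch 2: 6→8, due 14, lateness -6
Batch 3: 8→13, due 10, lateness 3
Batch 4: 13→21, due 9, lateness 12
Maximum = 12.
EDD (increasing due date): Batch 4 Batch 3 Batch 2 Batch 1.
Batch 4: 0→8, due 9, lateness -1
Batch 3: 8→13, due 10, lateness 3
Batch 2: 13→15, due 14, lateness 1
Batch 1: 15→21, due 22, lateness -1
Maximum = 3.
SPT 12, LPT 9, FIFO 12, EDD 3 → minimum 3.

3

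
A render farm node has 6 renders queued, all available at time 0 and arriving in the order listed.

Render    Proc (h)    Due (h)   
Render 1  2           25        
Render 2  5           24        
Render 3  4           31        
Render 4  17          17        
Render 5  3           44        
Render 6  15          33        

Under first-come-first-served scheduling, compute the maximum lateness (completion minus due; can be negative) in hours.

13

FIFO (arrival order): Render 1 Render 2 Render 3 Render 4 Render 5 Render 6.
Render 1: 0→2, due 25, lateness -23
Render 2: 2→7, due 24, lateness -17
Render 3: 7→11, due 31, lateness -20
Render 4: 11→28, due 17, lateness 11
Render 5: 28→31, due 44, lateness -13
Render 6: 31→46, due 33, lateness 13
Maximum = 13.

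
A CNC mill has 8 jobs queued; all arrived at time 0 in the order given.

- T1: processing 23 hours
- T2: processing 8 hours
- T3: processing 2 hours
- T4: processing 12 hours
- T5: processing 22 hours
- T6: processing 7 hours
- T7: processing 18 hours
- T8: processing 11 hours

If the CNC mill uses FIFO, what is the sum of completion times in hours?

468

FIFO (arrival order): T1 T2 T3 T4 T5 T6 T7 T8.
T1: 0→23
T2: 23→31
T3: 31→33
T4: 33→45
T5: 45→67
T6: 67→74
T7: 74→92
T8: 92→103
Sum = 23+31+33+45+67+74+92+103 = 468.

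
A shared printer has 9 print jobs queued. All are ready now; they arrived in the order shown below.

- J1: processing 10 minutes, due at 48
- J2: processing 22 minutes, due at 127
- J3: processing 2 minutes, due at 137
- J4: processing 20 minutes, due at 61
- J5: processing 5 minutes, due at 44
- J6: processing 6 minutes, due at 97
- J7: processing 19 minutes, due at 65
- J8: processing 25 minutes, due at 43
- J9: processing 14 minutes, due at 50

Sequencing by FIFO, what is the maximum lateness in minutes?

FIFO (arrival order): J1 J2 J3 J4 J5 J6 J7 J8 J9.
J1: 0→10, due 48, lateness -38
J2: 10→32, due 127, lateness -95
J3: 32→34, due 137, lateness -103
J4: 34→54, due 61, lateness -7
J5: 54→59, due 44, lateness 15
J6: 59→65, due 97, lateness -32
J7: 65→84, due 65, lateness 19
J8: 84→109, due 43, lateness 66
J9: 109→123, due 50, lateness 73
Maximum = 73.

73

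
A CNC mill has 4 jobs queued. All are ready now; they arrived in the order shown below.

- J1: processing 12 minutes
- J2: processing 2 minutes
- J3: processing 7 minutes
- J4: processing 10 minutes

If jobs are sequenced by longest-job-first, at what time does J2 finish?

LPT (decreasing processing time): J1 J4 J3 J2.
J1: 0→12
J4: 12→22
J3: 22→29
J2: 29→31

31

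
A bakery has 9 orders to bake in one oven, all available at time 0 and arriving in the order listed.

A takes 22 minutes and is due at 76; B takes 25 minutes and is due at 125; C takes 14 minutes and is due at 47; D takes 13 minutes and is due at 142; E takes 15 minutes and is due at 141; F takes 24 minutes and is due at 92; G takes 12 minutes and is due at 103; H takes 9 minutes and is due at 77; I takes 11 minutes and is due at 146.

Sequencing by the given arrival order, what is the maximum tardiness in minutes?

57

FIFO (arrival order): A B C D E F G H I.
A: 0→22, due 76, tardiness 0
B: 22→47, due 125, tardiness 0
C: 47→61, due 47, tardiness 14
D: 61→74, due 142, tardiness 0
E: 74→89, due 141, tardiness 0
F: 89→113, due 92, tardiness 21
G: 113→125, due 103, tardiness 22
H: 125→134, due 77, tardiness 57
I: 134→145, due 146, tardiness 0
Maximum = 57.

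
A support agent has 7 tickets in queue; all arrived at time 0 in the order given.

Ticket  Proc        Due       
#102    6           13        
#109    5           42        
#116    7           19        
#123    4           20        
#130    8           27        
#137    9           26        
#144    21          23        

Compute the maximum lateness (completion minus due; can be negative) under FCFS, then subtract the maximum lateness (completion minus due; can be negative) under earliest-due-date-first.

9

FIFO (arrival order): #102 #109 #116 #123 #130 #137 #144.
#102: 0→6, due 13, lateness -7
#109: 6→11, due 42, lateness -31
#116: 11→18, due 19, lateness -1
#123: 18→22, due 20, lateness 2
#130: 22→30, due 27, lateness 3
#137: 30→39, due 26, lateness 13
#144: 39→60, due 23, lateness 37
Maximum = 37.
EDD (increasing due date): #102 #116 #123 #144 #137 #130 #109.
#102: 0→6, due 13, lateness -7
#116: 6→13, due 19, lateness -6
#123: 13→17, due 20, lateness -3
#144: 17→38, due 23, lateness 15
#137: 38→47, due 26, lateness 21
#130: 47→55, due 27, lateness 28
#109: 55→60, due 42, lateness 18
Maximum = 28.
Difference = 37 − 28 = 9.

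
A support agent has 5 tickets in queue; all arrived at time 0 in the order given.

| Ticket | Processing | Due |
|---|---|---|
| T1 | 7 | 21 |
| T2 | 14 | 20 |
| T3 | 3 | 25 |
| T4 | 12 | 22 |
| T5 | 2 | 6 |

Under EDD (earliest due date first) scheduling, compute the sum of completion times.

114

EDD (increasing due date): T5 T2 T1 T4 T3.
T5: 0→2
T2: 2→16
T1: 16→23
T4: 23→35
T3: 35→38
Sum = 2+16+23+35+38 = 114.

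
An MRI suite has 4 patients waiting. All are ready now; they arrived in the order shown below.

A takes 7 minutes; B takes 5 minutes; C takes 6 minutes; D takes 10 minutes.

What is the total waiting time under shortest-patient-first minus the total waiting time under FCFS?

-3

SPT (increasing processing time): B C A D.
B: waits 0, runs 0→5
C: waits 5, runs 5→11
A: waits 11, runs 11→18
D: waits 18, runs 18→28
Sum = 0+5+11+18 = 34.
FIFO (arrival order): A B C D.
A: waits 0, runs 0→7
B: waits 7, runs 7→12
C: waits 12, runs 12→18
D: waits 18, runs 18→28
Sum = 0+7+12+18 = 37.
Difference = 34 − 37 = -3.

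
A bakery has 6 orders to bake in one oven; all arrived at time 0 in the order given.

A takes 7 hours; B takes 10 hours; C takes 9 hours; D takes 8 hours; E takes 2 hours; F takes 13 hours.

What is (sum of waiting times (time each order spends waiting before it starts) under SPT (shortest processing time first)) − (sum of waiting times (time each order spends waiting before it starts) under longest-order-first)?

-65

SPT (increasing processing time): E A D C B F.
E: waits 0, runs 0→2
A: waits 2, runs 2→9
D: waits 9, runs 9→17
C: waits 17, runs 17→26
B: waits 26, runs 26→36
F: waits 36, runs 36→49
Sum = 0+2+9+17+26+36 = 90.
LPT (decreasing processing time): F B C D A E.
F: waits 0, runs 0→13
B: waits 13, runs 13→23
C: waits 23, runs 23→32
D: waits 32, runs 32→40
A: waits 40, runs 40→47
E: waits 47, runs 47→49
Sum = 0+13+23+32+40+47 = 155.
Difference = 90 − 155 = -65.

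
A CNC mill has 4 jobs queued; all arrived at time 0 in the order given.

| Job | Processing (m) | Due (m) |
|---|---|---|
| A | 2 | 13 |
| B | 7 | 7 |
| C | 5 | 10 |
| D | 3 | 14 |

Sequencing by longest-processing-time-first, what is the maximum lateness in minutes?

4

LPT (decreasing processing time): B C D A.
B: 0→7, due 7, lateness 0
C: 7→12, due 10, lateness 2
D: 12→15, due 14, lateness 1
A: 15→17, due 13, lateness 4
Maximum = 4.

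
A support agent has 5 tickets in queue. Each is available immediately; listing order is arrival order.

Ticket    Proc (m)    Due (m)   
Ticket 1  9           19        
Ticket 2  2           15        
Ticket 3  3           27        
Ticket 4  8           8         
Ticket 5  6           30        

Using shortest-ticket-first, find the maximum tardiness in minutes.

11

SPT (increasing processing time): Ticket 2 Ticket 3 Ticket 5 Ticket 4 Ticket 1.
Ticket 2: 0→2, due 15, tardiness 0
Ticket 3: 2→5, due 27, tardiness 0
Ticket 5: 5→11, due 30, tardiness 0
Ticket 4: 11→19, due 8, tardiness 11
Ticket 1: 19→28, due 19, tardiness 9
Maximum = 11.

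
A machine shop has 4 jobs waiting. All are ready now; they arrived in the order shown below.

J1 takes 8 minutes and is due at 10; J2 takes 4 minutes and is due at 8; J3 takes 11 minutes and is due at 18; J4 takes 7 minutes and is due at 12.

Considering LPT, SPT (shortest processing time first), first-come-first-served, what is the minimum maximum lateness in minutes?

12

LPT (decreasing processing time): J3 J1 J4 J2.
J3: 0→11, due 18, lateness -7
J1: 11→19, due 10, lateness 9
J4: 19→26, due 12, lateness 14
J2: 26→30, due 8, lateness 22
Maximum = 22.
SPT (increasing processing time): J2 J4 J1 J3.
J2: 0→4, due 8, lateness -4
J4: 4→11, due 12, lateness -1
J1: 11→19, due 10, lateness 9
J3: 19→30, due 18, lateness 12
Maximum = 12.
FIFO (arrival order): J1 J2 J3 J4.
J1: 0→8, due 10, lateness -2
J2: 8→12, due 8, lateness 4
J3: 12→23, due 18, lateness 5
J4: 23→30, due 12, lateness 18
Maximum = 18.
LPT 22, SPT 12, FIFO 18 → minimum 12.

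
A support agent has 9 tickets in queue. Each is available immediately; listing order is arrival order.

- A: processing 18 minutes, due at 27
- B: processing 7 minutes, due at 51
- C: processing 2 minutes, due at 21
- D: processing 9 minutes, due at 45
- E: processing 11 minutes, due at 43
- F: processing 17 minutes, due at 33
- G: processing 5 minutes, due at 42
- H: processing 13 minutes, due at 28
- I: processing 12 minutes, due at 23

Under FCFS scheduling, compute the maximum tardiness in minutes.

71

FIFO (arrival order): A B C D E F G H I.
A: 0→18, due 27, tardiness 0
B: 18→25, due 51, tardiness 0
C: 25→27, due 21, tardiness 6
D: 27→36, due 45, tardiness 0
E: 36→47, due 43, tardiness 4
F: 47→64, due 33, tardiness 31
G: 64→69, due 42, tardiness 27
H: 69→82, due 28, tardiness 54
I: 82→94, due 23, tardiness 71
Maximum = 71.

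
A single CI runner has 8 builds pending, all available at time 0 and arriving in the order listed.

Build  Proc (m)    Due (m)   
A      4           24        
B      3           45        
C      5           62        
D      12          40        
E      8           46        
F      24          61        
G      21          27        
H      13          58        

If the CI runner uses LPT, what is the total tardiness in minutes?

209

LPT (decreasing processing time): F G H D E C A B.
F: 0→24, due 61, tardiness 0
G: 24→45, due 27, tardiness 18
H: 45→58, due 58, tardiness 0
D: 58→70, due 40, tardiness 30
E: 70→78, due 46, tardiness 32
C: 78→83, due 62, tardiness 21
A: 83→87, due 24, tardiness 63
B: 87→90, due 45, tardiness 45
Sum = 0+18+0+30+32+21+63+45 = 209.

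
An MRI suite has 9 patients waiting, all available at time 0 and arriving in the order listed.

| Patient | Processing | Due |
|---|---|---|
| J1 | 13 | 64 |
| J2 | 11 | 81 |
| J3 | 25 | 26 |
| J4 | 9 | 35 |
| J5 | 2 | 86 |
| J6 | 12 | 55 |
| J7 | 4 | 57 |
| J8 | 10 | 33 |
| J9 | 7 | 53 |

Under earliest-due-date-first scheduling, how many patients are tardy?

7

EDD (increasing due date): J3 J8 J4 J9 J6 J7 J1 J2 J5.
J3: 0→25, due 26, tardiness 0
J8: 25→35, due 33, tardiness 2
J4: 35→44, due 35, tardiness 9
J9: 44→51, due 53, tardiness 0
J6: 51→63, due 55, tardiness 8
J7: 63→67, due 57, tardiness 10
J1: 67→80, due 64, tardiness 16
J2: 80→91, due 81, tardiness 10
J5: 91→93, due 86, tardiness 7
Late patients: 7.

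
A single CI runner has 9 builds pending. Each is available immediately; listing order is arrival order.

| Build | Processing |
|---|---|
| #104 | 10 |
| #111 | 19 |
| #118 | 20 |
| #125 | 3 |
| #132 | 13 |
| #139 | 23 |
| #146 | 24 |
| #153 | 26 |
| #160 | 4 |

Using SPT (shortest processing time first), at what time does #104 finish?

SPT (increasing processing time): #125 #160 #104 #132 #111 #118 #139 #146 #153.
#125: 0→3
#160: 3→7
#104: 7→17

17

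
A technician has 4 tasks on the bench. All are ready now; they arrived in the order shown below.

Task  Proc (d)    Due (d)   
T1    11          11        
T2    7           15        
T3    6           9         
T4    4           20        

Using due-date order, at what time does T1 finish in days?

17

EDD (increasing due date): T3 T1 T2 T4.
T3: 0→6
T1: 6→17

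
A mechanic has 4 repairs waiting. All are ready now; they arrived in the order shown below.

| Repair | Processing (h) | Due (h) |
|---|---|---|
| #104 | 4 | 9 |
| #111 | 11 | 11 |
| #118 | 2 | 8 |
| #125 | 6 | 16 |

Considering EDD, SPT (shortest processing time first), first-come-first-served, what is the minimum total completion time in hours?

EDD (increasing due date): #118 #104 #111 #125.
#118: 0→2
#104: 2→6
#111: 6→17
#125: 17→23
Sum = 2+6+17+23 = 48.
SPT (increasing processing time): #118 #104 #125 #111.
#118: 0→2
#104: 2→6
#125: 6→12
#111: 12→23
Sum = 2+6+12+23 = 43.
FIFO (arrival order): #104 #111 #118 #125.
#104: 0→4
#111: 4→15
#118: 15→17
#125: 17→23
Sum = 4+15+17+23 = 59.
EDD 48, SPT 43, FIFO 59 → minimum 43.

43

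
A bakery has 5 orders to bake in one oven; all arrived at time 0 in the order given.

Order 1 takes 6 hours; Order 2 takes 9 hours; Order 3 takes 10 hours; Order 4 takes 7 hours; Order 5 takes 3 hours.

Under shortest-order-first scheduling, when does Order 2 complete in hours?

25

SPT (increasing processing time): Order 5 Order 1 Order 4 Order 2 Order 3.
Order 5: 0→3
Order 1: 3→9
Order 4: 9→16
Order 2: 16→25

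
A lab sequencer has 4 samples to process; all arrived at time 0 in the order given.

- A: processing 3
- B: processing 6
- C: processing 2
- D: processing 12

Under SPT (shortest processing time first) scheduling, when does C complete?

SPT (increasing processing time): C A B D.
C: 0→2

2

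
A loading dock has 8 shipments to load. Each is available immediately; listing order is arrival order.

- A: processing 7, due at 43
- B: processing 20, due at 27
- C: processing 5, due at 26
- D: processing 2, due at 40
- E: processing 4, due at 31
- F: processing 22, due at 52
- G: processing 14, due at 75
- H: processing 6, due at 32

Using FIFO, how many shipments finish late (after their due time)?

4

FIFO (arrival order): A B C D E F G H.
A: 0→7, due 43, tardiness 0
B: 7→27, due 27, tardiness 0
C: 27→32, due 26, tardiness 6
D: 32→34, due 40, tardiness 0
E: 34→38, due 31, tardiness 7
F: 38→60, due 52, tardiness 8
G: 60→74, due 75, tardiness 0
H: 74→80, due 32, tardiness 48
Late shipments: 4.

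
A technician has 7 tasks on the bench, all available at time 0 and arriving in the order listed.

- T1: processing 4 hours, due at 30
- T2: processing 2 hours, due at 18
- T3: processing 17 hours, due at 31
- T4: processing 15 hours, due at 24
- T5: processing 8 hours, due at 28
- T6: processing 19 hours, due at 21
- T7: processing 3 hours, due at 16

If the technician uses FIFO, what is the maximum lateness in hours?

52

FIFO (arrival order): T1 T2 T3 T4 T5 T6 T7.
T1: 0→4, due 30, lateness -26
T2: 4→6, due 18, lateness -12
T3: 6→23, due 31, lateness -8
T4: 23→38, due 24, lateness 14
T5: 38→46, due 28, lateness 18
T6: 46→65, due 21, lateness 44
T7: 65→68, due 16, lateness 52
Maximum = 52.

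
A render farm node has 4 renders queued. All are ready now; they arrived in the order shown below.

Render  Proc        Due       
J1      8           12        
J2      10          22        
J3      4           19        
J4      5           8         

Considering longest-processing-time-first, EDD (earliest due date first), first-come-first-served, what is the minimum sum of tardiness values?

6

LPT (decreasing processing time): J2 J1 J4 J3.
J2: 0→10, due 22, tardiness 0
J1: 10→18, due 12, tardiness 6
J4: 18→23, due 8, tardiness 15
J3: 23→27, due 19, tardiness 8
Sum = 0+6+15+8 = 29.
EDD (increasing due date): J4 J1 J3 J2.
J4: 0→5, due 8, tardiness 0
J1: 5→13, due 12, tardiness 1
J3: 13→17, due 19, tardiness 0
J2: 17→27, due 22, tardiness 5
Sum = 0+1+0+5 = 6.
FIFO (arrival order): J1 J2 J3 J4.
J1: 0→8, due 12, tardiness 0
J2: 8→18, due 22, tardiness 0
J3: 18→22, due 19, tardiness 3
J4: 22→27, due 8, tardiness 19
Sum = 0+0+3+19 = 22.
LPT 29, EDD 6, FIFO 22 → minimum 6.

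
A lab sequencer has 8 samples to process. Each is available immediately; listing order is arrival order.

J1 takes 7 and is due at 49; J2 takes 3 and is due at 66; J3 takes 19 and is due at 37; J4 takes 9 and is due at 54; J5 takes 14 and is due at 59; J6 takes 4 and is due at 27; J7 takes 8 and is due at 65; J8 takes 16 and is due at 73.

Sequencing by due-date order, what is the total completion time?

354

EDD (increasing due date): J6 J3 J1 J4 J5 J7 J2 J8.
J6: 0→4
J3: 4→23
J1: 23→30
J4: 30→39
J5: 39→53
J7: 53→61
J2: 61→64
J8: 64→80
Sum = 4+23+30+39+53+61+64+80 = 354.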